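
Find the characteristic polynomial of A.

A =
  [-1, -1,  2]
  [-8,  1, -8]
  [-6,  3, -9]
x^3 + 9*x^2 + 27*x + 27

Expanding det(x·I − A) (e.g. by cofactor expansion or by noting that A is similar to its Jordan form J, which has the same characteristic polynomial as A) gives
  χ_A(x) = x^3 + 9*x^2 + 27*x + 27
which factors as (x + 3)^3. The eigenvalues (with algebraic multiplicities) are λ = -3 with multiplicity 3.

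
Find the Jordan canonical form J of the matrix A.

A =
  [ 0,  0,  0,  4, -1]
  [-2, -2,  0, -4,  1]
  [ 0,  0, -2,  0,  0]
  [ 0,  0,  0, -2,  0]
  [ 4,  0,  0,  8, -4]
J_2(-2) ⊕ J_1(-2) ⊕ J_1(-2) ⊕ J_1(-2)

The characteristic polynomial is
  det(x·I − A) = x^5 + 10*x^4 + 40*x^3 + 80*x^2 + 80*x + 32 = (x + 2)^5

Eigenvalues and multiplicities (the geometric multiplicity of λ is n − rank(A − λI), which equals the number of Jordan blocks for λ):
  λ = -2: algebraic multiplicity = 5, geometric multiplicity = 4

Determining the block sizes for each eigenvalue:
  λ = -2: 4 blocks summing to 5 forces exactly one block of size 2 and the rest size 1 → block sizes [2, 1, 1, 1]

Assembling the blocks gives a Jordan form
J =
  [-2,  1,  0,  0,  0]
  [ 0, -2,  0,  0,  0]
  [ 0,  0, -2,  0,  0]
  [ 0,  0,  0, -2,  0]
  [ 0,  0,  0,  0, -2]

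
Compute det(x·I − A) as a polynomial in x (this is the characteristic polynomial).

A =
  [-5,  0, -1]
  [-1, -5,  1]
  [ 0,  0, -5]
x^3 + 15*x^2 + 75*x + 125

Expanding det(x·I − A) (e.g. by cofactor expansion or by noting that A is similar to its Jordan form J, which has the same characteristic polynomial as A) gives
  χ_A(x) = x^3 + 15*x^2 + 75*x + 125
which factors as (x + 5)^3. The eigenvalues (with algebraic multiplicities) are λ = -5 with multiplicity 3.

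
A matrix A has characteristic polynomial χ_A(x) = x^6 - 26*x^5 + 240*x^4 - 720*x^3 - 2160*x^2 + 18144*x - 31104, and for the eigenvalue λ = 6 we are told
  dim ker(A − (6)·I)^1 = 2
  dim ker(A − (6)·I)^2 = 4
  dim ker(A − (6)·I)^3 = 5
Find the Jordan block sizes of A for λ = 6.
Block sizes for λ = 6: [3, 2]

From the dimensions of kernels of powers, the number of Jordan blocks of size at least j is d_j − d_{j−1} where d_j = dim ker(N^j) (with d_0 = 0). Computing the differences gives [2, 2, 1].
The number of blocks of size exactly k is (#blocks of size ≥ k) − (#blocks of size ≥ k + 1), so the partition is: 1 block(s) of size 2, 1 block(s) of size 3.
In nonincreasing order the block sizes are [3, 2].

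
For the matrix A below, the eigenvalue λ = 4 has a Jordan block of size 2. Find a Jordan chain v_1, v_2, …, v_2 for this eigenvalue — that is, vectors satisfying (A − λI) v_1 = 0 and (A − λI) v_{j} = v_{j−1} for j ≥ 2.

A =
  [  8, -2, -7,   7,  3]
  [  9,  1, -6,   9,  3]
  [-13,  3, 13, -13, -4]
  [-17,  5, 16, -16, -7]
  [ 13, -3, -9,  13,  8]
A Jordan chain for λ = 4 of length 2:
v_1 = (3, 0, -3, -6, 3)ᵀ
v_2 = (0, 2, -1, 0, 0)ᵀ

Let N = A − (4)·I. We want v_2 with N^2 v_2 = 0 but N^1 v_2 ≠ 0; then v_{j-1} := N · v_j for j = 2, …, 2.

Pick v_2 = (0, 2, -1, 0, 0)ᵀ.
Then v_1 = N · v_2 = (3, 0, -3, -6, 3)ᵀ.

Sanity check: (A − (4)·I) v_1 = (0, 0, 0, 0, 0)ᵀ = 0. ✓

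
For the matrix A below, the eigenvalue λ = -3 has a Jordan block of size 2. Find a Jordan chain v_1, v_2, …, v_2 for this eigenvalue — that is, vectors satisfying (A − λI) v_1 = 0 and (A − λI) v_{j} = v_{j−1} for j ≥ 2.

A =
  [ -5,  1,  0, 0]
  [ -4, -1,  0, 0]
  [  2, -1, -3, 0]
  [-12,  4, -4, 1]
A Jordan chain for λ = -3 of length 2:
v_1 = (1, 2, -1, 0)ᵀ
v_2 = (1, 3, 0, 0)ᵀ

Let N = A − (-3)·I. We want v_2 with N^2 v_2 = 0 but N^1 v_2 ≠ 0; then v_{j-1} := N · v_j for j = 2, …, 2.

Pick v_2 = (1, 3, 0, 0)ᵀ.
Then v_1 = N · v_2 = (1, 2, -1, 0)ᵀ.

Sanity check: (A − (-3)·I) v_1 = (0, 0, 0, 0)ᵀ = 0. ✓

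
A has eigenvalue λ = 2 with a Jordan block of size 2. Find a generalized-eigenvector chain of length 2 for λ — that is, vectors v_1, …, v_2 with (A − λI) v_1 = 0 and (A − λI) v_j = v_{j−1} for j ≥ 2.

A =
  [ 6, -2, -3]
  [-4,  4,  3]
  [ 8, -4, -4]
A Jordan chain for λ = 2 of length 2:
v_1 = (4, -4, 8)ᵀ
v_2 = (1, 0, 0)ᵀ

Let N = A − (2)·I. We want v_2 with N^2 v_2 = 0 but N^1 v_2 ≠ 0; then v_{j-1} := N · v_j for j = 2, …, 2.

Pick v_2 = (1, 0, 0)ᵀ.
Then v_1 = N · v_2 = (4, -4, 8)ᵀ.

Sanity check: (A − (2)·I) v_1 = (0, 0, 0)ᵀ = 0. ✓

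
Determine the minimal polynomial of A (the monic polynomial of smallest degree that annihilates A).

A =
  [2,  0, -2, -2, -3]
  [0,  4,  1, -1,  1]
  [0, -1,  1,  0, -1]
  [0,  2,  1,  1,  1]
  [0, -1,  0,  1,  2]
x^3 - 6*x^2 + 12*x - 8

The characteristic polynomial is χ_A(x) = (x - 2)^5, so the eigenvalues are known. The minimal polynomial is
  m_A(x) = Π_λ (x − λ)^{k_λ}
where k_λ is the size of the *largest* Jordan block for λ (equivalently, the smallest k with (A − λI)^k v = 0 for every generalised eigenvector v of λ).

  λ = 2: largest Jordan block has size 3, contributing (x − 2)^3

So m_A(x) = (x - 2)^3 = x^3 - 6*x^2 + 12*x - 8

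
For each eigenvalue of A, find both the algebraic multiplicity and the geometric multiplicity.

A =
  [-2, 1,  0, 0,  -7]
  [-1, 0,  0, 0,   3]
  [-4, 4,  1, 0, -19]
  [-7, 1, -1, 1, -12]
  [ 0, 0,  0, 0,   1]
λ = -1: alg = 2, geom = 1; λ = 1: alg = 3, geom = 1

Step 1 — factor the characteristic polynomial to read off the algebraic multiplicities:
  χ_A(x) = (x - 1)^3*(x + 1)^2

Step 2 — compute geometric multiplicities via the rank-nullity identity g(λ) = n − rank(A − λI):
  rank(A − (-1)·I) = 4, so dim ker(A − (-1)·I) = n − 4 = 1
  rank(A − (1)·I) = 4, so dim ker(A − (1)·I) = n − 4 = 1

Summary:
  λ = -1: algebraic multiplicity = 2, geometric multiplicity = 1
  λ = 1: algebraic multiplicity = 3, geometric multiplicity = 1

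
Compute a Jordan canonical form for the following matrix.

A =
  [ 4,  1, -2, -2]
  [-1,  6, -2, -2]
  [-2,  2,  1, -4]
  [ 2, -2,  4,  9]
J_2(5) ⊕ J_1(5) ⊕ J_1(5)

The characteristic polynomial is
  det(x·I − A) = x^4 - 20*x^3 + 150*x^2 - 500*x + 625 = (x - 5)^4

Eigenvalues and multiplicities (the geometric multiplicity of λ is n − rank(A − λI), which equals the number of Jordan blocks for λ):
  λ = 5: algebraic multiplicity = 4, geometric multiplicity = 3

Determining the block sizes for each eigenvalue:
  λ = 5: 3 blocks summing to 4 forces exactly one block of size 2 and the rest size 1 → block sizes [2, 1, 1]

Assembling the blocks gives a Jordan form
J =
  [5, 1, 0, 0]
  [0, 5, 0, 0]
  [0, 0, 5, 0]
  [0, 0, 0, 5]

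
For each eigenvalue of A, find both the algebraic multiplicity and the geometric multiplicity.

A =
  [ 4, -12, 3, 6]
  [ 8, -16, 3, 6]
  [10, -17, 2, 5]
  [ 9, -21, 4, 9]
λ = -4: alg = 1, geom = 1; λ = 1: alg = 3, geom = 1

Step 1 — factor the characteristic polynomial to read off the algebraic multiplicities:
  χ_A(x) = (x - 1)^3*(x + 4)

Step 2 — compute geometric multiplicities via the rank-nullity identity g(λ) = n − rank(A − λI):
  rank(A − (-4)·I) = 3, so dim ker(A − (-4)·I) = n − 3 = 1
  rank(A − (1)·I) = 3, so dim ker(A − (1)·I) = n − 3 = 1

Summary:
  λ = -4: algebraic multiplicity = 1, geometric multiplicity = 1
  λ = 1: algebraic multiplicity = 3, geometric multiplicity = 1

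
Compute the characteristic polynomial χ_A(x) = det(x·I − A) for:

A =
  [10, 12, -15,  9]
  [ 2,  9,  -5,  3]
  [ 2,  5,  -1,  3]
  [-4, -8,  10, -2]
x^4 - 16*x^3 + 96*x^2 - 256*x + 256

Expanding det(x·I − A) (e.g. by cofactor expansion or by noting that A is similar to its Jordan form J, which has the same characteristic polynomial as A) gives
  χ_A(x) = x^4 - 16*x^3 + 96*x^2 - 256*x + 256
which factors as (x - 4)^4. The eigenvalues (with algebraic multiplicities) are λ = 4 with multiplicity 4.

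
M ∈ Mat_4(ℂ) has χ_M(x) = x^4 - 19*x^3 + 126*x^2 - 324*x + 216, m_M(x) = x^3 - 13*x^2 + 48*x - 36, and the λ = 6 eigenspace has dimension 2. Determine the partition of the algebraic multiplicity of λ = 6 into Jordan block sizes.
Block sizes for λ = 6: [2, 1]

Step 1 — from the characteristic polynomial, algebraic multiplicity of λ = 6 is 3. From dim ker(M − (6)·I) = 2, there are exactly 2 Jordan blocks for λ = 6.
Step 2 — from the minimal polynomial, the factor (x − 6)^2 tells us the largest block for λ = 6 has size 2.
Step 3 — with total size 3, 2 blocks, and largest block 2, the block sizes (in nonincreasing order) are [2, 1].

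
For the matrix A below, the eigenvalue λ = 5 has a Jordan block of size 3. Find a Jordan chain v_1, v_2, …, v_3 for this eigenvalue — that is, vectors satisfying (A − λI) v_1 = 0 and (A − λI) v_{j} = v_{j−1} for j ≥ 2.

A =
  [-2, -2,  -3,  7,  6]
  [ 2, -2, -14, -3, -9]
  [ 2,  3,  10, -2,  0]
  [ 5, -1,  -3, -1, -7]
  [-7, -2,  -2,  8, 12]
A Jordan chain for λ = 5 of length 3:
v_1 = (-1, -1, 1, 0, -1)ᵀ
v_2 = (-1, 0, 1, 1, -2)ᵀ
v_3 = (0, 2, -1, 0, 0)ᵀ

Let N = A − (5)·I. We want v_3 with N^3 v_3 = 0 but N^2 v_3 ≠ 0; then v_{j-1} := N · v_j for j = 3, …, 2.

Pick v_3 = (0, 2, -1, 0, 0)ᵀ.
Then v_2 = N · v_3 = (-1, 0, 1, 1, -2)ᵀ.
Then v_1 = N · v_2 = (-1, -1, 1, 0, -1)ᵀ.

Sanity check: (A − (5)·I) v_1 = (0, 0, 0, 0, 0)ᵀ = 0. ✓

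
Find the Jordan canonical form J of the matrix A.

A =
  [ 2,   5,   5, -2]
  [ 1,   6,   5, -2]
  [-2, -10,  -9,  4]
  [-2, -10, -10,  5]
J_2(1) ⊕ J_1(1) ⊕ J_1(1)

The characteristic polynomial is
  det(x·I − A) = x^4 - 4*x^3 + 6*x^2 - 4*x + 1 = (x - 1)^4

Eigenvalues and multiplicities (the geometric multiplicity of λ is n − rank(A − λI), which equals the number of Jordan blocks for λ):
  λ = 1: algebraic multiplicity = 4, geometric multiplicity = 3

Determining the block sizes for each eigenvalue:
  λ = 1: 3 blocks summing to 4 forces exactly one block of size 2 and the rest size 1 → block sizes [2, 1, 1]

Assembling the blocks gives a Jordan form
J =
  [1, 1, 0, 0]
  [0, 1, 0, 0]
  [0, 0, 1, 0]
  [0, 0, 0, 1]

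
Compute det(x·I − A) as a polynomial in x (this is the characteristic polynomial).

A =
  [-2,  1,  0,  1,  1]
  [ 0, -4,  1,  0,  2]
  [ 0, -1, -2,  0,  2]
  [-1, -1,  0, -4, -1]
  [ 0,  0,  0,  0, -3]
x^5 + 15*x^4 + 90*x^3 + 270*x^2 + 405*x + 243

Expanding det(x·I − A) (e.g. by cofactor expansion or by noting that A is similar to its Jordan form J, which has the same characteristic polynomial as A) gives
  χ_A(x) = x^5 + 15*x^4 + 90*x^3 + 270*x^2 + 405*x + 243
which factors as (x + 3)^5. The eigenvalues (with algebraic multiplicities) are λ = -3 with multiplicity 5.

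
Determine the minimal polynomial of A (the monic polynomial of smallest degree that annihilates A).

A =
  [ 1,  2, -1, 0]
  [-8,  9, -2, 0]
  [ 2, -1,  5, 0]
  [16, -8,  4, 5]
x^3 - 15*x^2 + 75*x - 125

The characteristic polynomial is χ_A(x) = (x - 5)^4, so the eigenvalues are known. The minimal polynomial is
  m_A(x) = Π_λ (x − λ)^{k_λ}
where k_λ is the size of the *largest* Jordan block for λ (equivalently, the smallest k with (A − λI)^k v = 0 for every generalised eigenvector v of λ).

  λ = 5: largest Jordan block has size 3, contributing (x − 5)^3

So m_A(x) = (x - 5)^3 = x^3 - 15*x^2 + 75*x - 125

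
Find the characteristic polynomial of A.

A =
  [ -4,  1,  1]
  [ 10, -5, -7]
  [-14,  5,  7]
x^3 + 2*x^2 - 4*x - 8

Expanding det(x·I − A) (e.g. by cofactor expansion or by noting that A is similar to its Jordan form J, which has the same characteristic polynomial as A) gives
  χ_A(x) = x^3 + 2*x^2 - 4*x - 8
which factors as (x - 2)*(x + 2)^2. The eigenvalues (with algebraic multiplicities) are λ = -2 with multiplicity 2, λ = 2 with multiplicity 1.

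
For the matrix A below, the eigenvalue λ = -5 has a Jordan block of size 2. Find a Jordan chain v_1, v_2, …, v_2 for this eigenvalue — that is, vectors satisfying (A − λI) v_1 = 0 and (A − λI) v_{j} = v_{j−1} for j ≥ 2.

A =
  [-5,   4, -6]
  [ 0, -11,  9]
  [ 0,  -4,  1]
A Jordan chain for λ = -5 of length 2:
v_1 = (4, -6, -4)ᵀ
v_2 = (0, 1, 0)ᵀ

Let N = A − (-5)·I. We want v_2 with N^2 v_2 = 0 but N^1 v_2 ≠ 0; then v_{j-1} := N · v_j for j = 2, …, 2.

Pick v_2 = (0, 1, 0)ᵀ.
Then v_1 = N · v_2 = (4, -6, -4)ᵀ.

Sanity check: (A − (-5)·I) v_1 = (0, 0, 0)ᵀ = 0. ✓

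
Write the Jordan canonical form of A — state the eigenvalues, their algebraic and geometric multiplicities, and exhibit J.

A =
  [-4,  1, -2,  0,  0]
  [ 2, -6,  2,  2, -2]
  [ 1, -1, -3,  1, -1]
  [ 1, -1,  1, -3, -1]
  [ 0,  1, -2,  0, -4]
J_2(-4) ⊕ J_2(-4) ⊕ J_1(-4)

The characteristic polynomial is
  det(x·I − A) = x^5 + 20*x^4 + 160*x^3 + 640*x^2 + 1280*x + 1024 = (x + 4)^5

Eigenvalues and multiplicities (the geometric multiplicity of λ is n − rank(A − λI), which equals the number of Jordan blocks for λ):
  λ = -4: algebraic multiplicity = 5, geometric multiplicity = 3

Determining the block sizes for each eigenvalue:
  λ = -4: with am = 5 and gm = 3, the partition is not yet determined (e.g. several partitions of 5 into 3 parts exist). Let N = A − (-4)·I. Computing rank(N^1) = 2, rank(N^2) = 0; the number of blocks of size ≥ j is rank(N^{j−1}) − rank(N^j), giving [3, 2]. So we have 2 block(s) of size 2, 1 block(s) of size 1 → block sizes [2, 2, 1]

Assembling the blocks gives a Jordan form
J =
  [-4,  1,  0,  0,  0]
  [ 0, -4,  0,  0,  0]
  [ 0,  0, -4,  1,  0]
  [ 0,  0,  0, -4,  0]
  [ 0,  0,  0,  0, -4]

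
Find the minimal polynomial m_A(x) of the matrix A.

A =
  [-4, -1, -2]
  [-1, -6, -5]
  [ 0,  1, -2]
x^3 + 12*x^2 + 48*x + 64

The characteristic polynomial is χ_A(x) = (x + 4)^3, so the eigenvalues are known. The minimal polynomial is
  m_A(x) = Π_λ (x − λ)^{k_λ}
where k_λ is the size of the *largest* Jordan block for λ (equivalently, the smallest k with (A − λI)^k v = 0 for every generalised eigenvector v of λ).

  λ = -4: largest Jordan block has size 3, contributing (x + 4)^3

So m_A(x) = (x + 4)^3 = x^3 + 12*x^2 + 48*x + 64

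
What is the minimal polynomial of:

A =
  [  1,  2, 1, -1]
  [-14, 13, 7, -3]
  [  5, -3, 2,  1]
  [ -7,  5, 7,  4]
x^2 - 10*x + 25

The characteristic polynomial is χ_A(x) = (x - 5)^4, so the eigenvalues are known. The minimal polynomial is
  m_A(x) = Π_λ (x − λ)^{k_λ}
where k_λ is the size of the *largest* Jordan block for λ (equivalently, the smallest k with (A − λI)^k v = 0 for every generalised eigenvector v of λ).

  λ = 5: largest Jordan block has size 2, contributing (x − 5)^2

So m_A(x) = (x - 5)^2 = x^2 - 10*x + 25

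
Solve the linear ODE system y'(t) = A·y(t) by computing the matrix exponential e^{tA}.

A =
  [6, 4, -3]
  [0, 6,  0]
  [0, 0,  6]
e^{tA} =
  [exp(6*t), 4*t*exp(6*t), -3*t*exp(6*t)]
  [0, exp(6*t), 0]
  [0, 0, exp(6*t)]

Strategy: write A = P · J · P⁻¹ where J is a Jordan canonical form, so e^{tA} = P · e^{tJ} · P⁻¹, and e^{tJ} can be computed block-by-block.

A has Jordan form
J =
  [6, 1, 0]
  [0, 6, 0]
  [0, 0, 6]
(up to reordering of blocks).

Per-block formulas:
  For a 1×1 block at λ = 6: exp(t · [6]) = [e^(6t)].
  For a 2×2 Jordan block J_2(6): exp(t · J_2(6)) = e^(6t)·(I + t·N), where N is the 2×2 nilpotent shift.

After assembling e^{tJ} and conjugating by P, we get:

e^{tA} =
  [exp(6*t), 4*t*exp(6*t), -3*t*exp(6*t)]
  [0, exp(6*t), 0]
  [0, 0, exp(6*t)]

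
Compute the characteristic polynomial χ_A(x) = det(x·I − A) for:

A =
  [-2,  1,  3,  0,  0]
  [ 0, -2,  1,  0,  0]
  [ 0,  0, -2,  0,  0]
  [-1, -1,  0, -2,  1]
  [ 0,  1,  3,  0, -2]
x^5 + 10*x^4 + 40*x^3 + 80*x^2 + 80*x + 32

Expanding det(x·I − A) (e.g. by cofactor expansion or by noting that A is similar to its Jordan form J, which has the same characteristic polynomial as A) gives
  χ_A(x) = x^5 + 10*x^4 + 40*x^3 + 80*x^2 + 80*x + 32
which factors as (x + 2)^5. The eigenvalues (with algebraic multiplicities) are λ = -2 with multiplicity 5.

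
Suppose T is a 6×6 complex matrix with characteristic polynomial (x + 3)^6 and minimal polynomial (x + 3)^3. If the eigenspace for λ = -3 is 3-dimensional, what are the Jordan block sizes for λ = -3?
Block sizes for λ = -3: [3, 2, 1]

Step 1 — from the characteristic polynomial, algebraic multiplicity of λ = -3 is 6. From dim ker(T − (-3)·I) = 3, there are exactly 3 Jordan blocks for λ = -3.
Step 2 — from the minimal polynomial, the factor (x + 3)^3 tells us the largest block for λ = -3 has size 3.
Step 3 — with total size 6, 3 blocks, and largest block 3, the block sizes (in nonincreasing order) are [3, 2, 1].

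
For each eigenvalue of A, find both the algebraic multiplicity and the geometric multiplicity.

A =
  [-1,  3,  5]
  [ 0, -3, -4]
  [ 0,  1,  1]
λ = -1: alg = 3, geom = 1

Step 1 — factor the characteristic polynomial to read off the algebraic multiplicities:
  χ_A(x) = (x + 1)^3

Step 2 — compute geometric multiplicities via the rank-nullity identity g(λ) = n − rank(A − λI):
  rank(A − (-1)·I) = 2, so dim ker(A − (-1)·I) = n − 2 = 1

Summary:
  λ = -1: algebraic multiplicity = 3, geometric multiplicity = 1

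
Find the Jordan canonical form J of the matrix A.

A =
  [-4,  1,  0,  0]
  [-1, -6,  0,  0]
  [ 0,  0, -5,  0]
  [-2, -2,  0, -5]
J_2(-5) ⊕ J_1(-5) ⊕ J_1(-5)

The characteristic polynomial is
  det(x·I − A) = x^4 + 20*x^3 + 150*x^2 + 500*x + 625 = (x + 5)^4

Eigenvalues and multiplicities (the geometric multiplicity of λ is n − rank(A − λI), which equals the number of Jordan blocks for λ):
  λ = -5: algebraic multiplicity = 4, geometric multiplicity = 3

Determining the block sizes for each eigenvalue:
  λ = -5: 3 blocks summing to 4 forces exactly one block of size 2 and the rest size 1 → block sizes [2, 1, 1]

Assembling the blocks gives a Jordan form
J =
  [-5,  1,  0,  0]
  [ 0, -5,  0,  0]
  [ 0,  0, -5,  0]
  [ 0,  0,  0, -5]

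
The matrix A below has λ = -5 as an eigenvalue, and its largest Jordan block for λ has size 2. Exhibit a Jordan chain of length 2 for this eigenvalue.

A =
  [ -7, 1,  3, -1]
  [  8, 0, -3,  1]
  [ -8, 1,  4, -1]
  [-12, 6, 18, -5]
A Jordan chain for λ = -5 of length 2:
v_1 = (-1, 1, -1, 0)ᵀ
v_2 = (0, 0, 0, 1)ᵀ

Let N = A − (-5)·I. We want v_2 with N^2 v_2 = 0 but N^1 v_2 ≠ 0; then v_{j-1} := N · v_j for j = 2, …, 2.

Pick v_2 = (0, 0, 0, 1)ᵀ.
Then v_1 = N · v_2 = (-1, 1, -1, 0)ᵀ.

Sanity check: (A − (-5)·I) v_1 = (0, 0, 0, 0)ᵀ = 0. ✓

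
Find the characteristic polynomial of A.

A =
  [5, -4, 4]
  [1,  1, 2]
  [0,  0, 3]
x^3 - 9*x^2 + 27*x - 27

Expanding det(x·I − A) (e.g. by cofactor expansion or by noting that A is similar to its Jordan form J, which has the same characteristic polynomial as A) gives
  χ_A(x) = x^3 - 9*x^2 + 27*x - 27
which factors as (x - 3)^3. The eigenvalues (with algebraic multiplicities) are λ = 3 with multiplicity 3.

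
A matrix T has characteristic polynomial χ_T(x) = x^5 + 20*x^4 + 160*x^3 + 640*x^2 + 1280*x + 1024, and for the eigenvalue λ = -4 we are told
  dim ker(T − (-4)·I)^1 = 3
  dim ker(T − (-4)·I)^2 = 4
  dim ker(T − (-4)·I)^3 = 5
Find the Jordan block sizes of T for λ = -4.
Block sizes for λ = -4: [3, 1, 1]

From the dimensions of kernels of powers, the number of Jordan blocks of size at least j is d_j − d_{j−1} where d_j = dim ker(N^j) (with d_0 = 0). Computing the differences gives [3, 1, 1].
The number of blocks of size exactly k is (#blocks of size ≥ k) − (#blocks of size ≥ k + 1), so the partition is: 2 block(s) of size 1, 1 block(s) of size 3.
In nonincreasing order the block sizes are [3, 1, 1].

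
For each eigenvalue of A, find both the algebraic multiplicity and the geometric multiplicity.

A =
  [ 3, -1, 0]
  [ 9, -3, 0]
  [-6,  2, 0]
λ = 0: alg = 3, geom = 2

Step 1 — factor the characteristic polynomial to read off the algebraic multiplicities:
  χ_A(x) = x^3

Step 2 — compute geometric multiplicities via the rank-nullity identity g(λ) = n − rank(A − λI):
  rank(A − (0)·I) = 1, so dim ker(A − (0)·I) = n − 1 = 2

Summary:
  λ = 0: algebraic multiplicity = 3, geometric multiplicity = 2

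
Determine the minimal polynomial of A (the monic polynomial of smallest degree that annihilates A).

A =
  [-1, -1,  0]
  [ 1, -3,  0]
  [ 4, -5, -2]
x^3 + 6*x^2 + 12*x + 8

The characteristic polynomial is χ_A(x) = (x + 2)^3, so the eigenvalues are known. The minimal polynomial is
  m_A(x) = Π_λ (x − λ)^{k_λ}
where k_λ is the size of the *largest* Jordan block for λ (equivalently, the smallest k with (A − λI)^k v = 0 for every generalised eigenvector v of λ).

  λ = -2: largest Jordan block has size 3, contributing (x + 2)^3

So m_A(x) = (x + 2)^3 = x^3 + 6*x^2 + 12*x + 8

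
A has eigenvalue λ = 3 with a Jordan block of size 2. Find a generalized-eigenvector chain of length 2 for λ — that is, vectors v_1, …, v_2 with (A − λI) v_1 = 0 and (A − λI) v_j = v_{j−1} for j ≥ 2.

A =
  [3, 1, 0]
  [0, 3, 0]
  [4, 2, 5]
A Jordan chain for λ = 3 of length 2:
v_1 = (-1, 0, 2)ᵀ
v_2 = (1, -1, 0)ᵀ

Let N = A − (3)·I. We want v_2 with N^2 v_2 = 0 but N^1 v_2 ≠ 0; then v_{j-1} := N · v_j for j = 2, …, 2.

Pick v_2 = (1, -1, 0)ᵀ.
Then v_1 = N · v_2 = (-1, 0, 2)ᵀ.

Sanity check: (A − (3)·I) v_1 = (0, 0, 0)ᵀ = 0. ✓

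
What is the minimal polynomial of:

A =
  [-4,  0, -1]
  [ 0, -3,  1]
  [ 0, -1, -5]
x^3 + 12*x^2 + 48*x + 64

The characteristic polynomial is χ_A(x) = (x + 4)^3, so the eigenvalues are known. The minimal polynomial is
  m_A(x) = Π_λ (x − λ)^{k_λ}
where k_λ is the size of the *largest* Jordan block for λ (equivalently, the smallest k with (A − λI)^k v = 0 for every generalised eigenvector v of λ).

  λ = -4: largest Jordan block has size 3, contributing (x + 4)^3

So m_A(x) = (x + 4)^3 = x^3 + 12*x^2 + 48*x + 64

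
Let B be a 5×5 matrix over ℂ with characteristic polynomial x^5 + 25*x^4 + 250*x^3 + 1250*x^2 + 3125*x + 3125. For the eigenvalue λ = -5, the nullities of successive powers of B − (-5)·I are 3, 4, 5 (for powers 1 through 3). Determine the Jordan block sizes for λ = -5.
Block sizes for λ = -5: [3, 1, 1]

From the dimensions of kernels of powers, the number of Jordan blocks of size at least j is d_j − d_{j−1} where d_j = dim ker(N^j) (with d_0 = 0). Computing the differences gives [3, 1, 1].
The number of blocks of size exactly k is (#blocks of size ≥ k) − (#blocks of size ≥ k + 1), so the partition is: 2 block(s) of size 1, 1 block(s) of size 3.
In nonincreasing order the block sizes are [3, 1, 1].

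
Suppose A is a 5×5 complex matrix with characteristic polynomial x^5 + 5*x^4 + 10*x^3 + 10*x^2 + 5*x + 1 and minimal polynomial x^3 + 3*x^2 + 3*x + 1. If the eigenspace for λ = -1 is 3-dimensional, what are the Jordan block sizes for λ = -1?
Block sizes for λ = -1: [3, 1, 1]

Step 1 — from the characteristic polynomial, algebraic multiplicity of λ = -1 is 5. From dim ker(A − (-1)·I) = 3, there are exactly 3 Jordan blocks for λ = -1.
Step 2 — from the minimal polynomial, the factor (x + 1)^3 tells us the largest block for λ = -1 has size 3.
Step 3 — with total size 5, 3 blocks, and largest block 3, the block sizes (in nonincreasing order) are [3, 1, 1].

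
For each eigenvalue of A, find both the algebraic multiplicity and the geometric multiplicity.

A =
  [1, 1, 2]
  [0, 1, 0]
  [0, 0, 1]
λ = 1: alg = 3, geom = 2

Step 1 — factor the characteristic polynomial to read off the algebraic multiplicities:
  χ_A(x) = (x - 1)^3

Step 2 — compute geometric multiplicities via the rank-nullity identity g(λ) = n − rank(A − λI):
  rank(A − (1)·I) = 1, so dim ker(A − (1)·I) = n − 1 = 2

Summary:
  λ = 1: algebraic multiplicity = 3, geometric multiplicity = 2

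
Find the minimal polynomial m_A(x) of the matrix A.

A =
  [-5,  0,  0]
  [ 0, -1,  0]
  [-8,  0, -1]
x^2 + 6*x + 5

The characteristic polynomial is χ_A(x) = (x + 1)^2*(x + 5), so the eigenvalues are known. The minimal polynomial is
  m_A(x) = Π_λ (x − λ)^{k_λ}
where k_λ is the size of the *largest* Jordan block for λ (equivalently, the smallest k with (A − λI)^k v = 0 for every generalised eigenvector v of λ).

  λ = -5: largest Jordan block has size 1, contributing (x + 5)
  λ = -1: largest Jordan block has size 1, contributing (x + 1)

So m_A(x) = (x + 1)*(x + 5) = x^2 + 6*x + 5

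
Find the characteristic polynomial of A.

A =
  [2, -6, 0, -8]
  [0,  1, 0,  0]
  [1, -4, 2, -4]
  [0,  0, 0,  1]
x^4 - 6*x^3 + 13*x^2 - 12*x + 4

Expanding det(x·I − A) (e.g. by cofactor expansion or by noting that A is similar to its Jordan form J, which has the same characteristic polynomial as A) gives
  χ_A(x) = x^4 - 6*x^3 + 13*x^2 - 12*x + 4
which factors as (x - 2)^2*(x - 1)^2. The eigenvalues (with algebraic multiplicities) are λ = 1 with multiplicity 2, λ = 2 with multiplicity 2.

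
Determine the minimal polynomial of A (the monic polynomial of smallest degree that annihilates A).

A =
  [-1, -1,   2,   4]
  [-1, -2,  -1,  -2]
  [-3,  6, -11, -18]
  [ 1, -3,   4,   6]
x^3 + 6*x^2 + 12*x + 8

The characteristic polynomial is χ_A(x) = (x + 2)^4, so the eigenvalues are known. The minimal polynomial is
  m_A(x) = Π_λ (x − λ)^{k_λ}
where k_λ is the size of the *largest* Jordan block for λ (equivalently, the smallest k with (A − λI)^k v = 0 for every generalised eigenvector v of λ).

  λ = -2: largest Jordan block has size 3, contributing (x + 2)^3

So m_A(x) = (x + 2)^3 = x^3 + 6*x^2 + 12*x + 8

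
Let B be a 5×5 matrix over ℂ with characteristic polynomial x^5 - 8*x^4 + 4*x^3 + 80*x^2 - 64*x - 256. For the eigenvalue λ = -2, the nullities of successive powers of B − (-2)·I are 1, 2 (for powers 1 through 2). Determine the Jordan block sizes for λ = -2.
Block sizes for λ = -2: [2]

From the dimensions of kernels of powers, the number of Jordan blocks of size at least j is d_j − d_{j−1} where d_j = dim ker(N^j) (with d_0 = 0). Computing the differences gives [1, 1].
The number of blocks of size exactly k is (#blocks of size ≥ k) − (#blocks of size ≥ k + 1), so the partition is: 1 block(s) of size 2.
In nonincreasing order the block sizes are [2].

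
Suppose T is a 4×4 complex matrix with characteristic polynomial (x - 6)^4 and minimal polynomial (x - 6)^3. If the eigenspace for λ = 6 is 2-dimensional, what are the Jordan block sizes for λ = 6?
Block sizes for λ = 6: [3, 1]

Step 1 — from the characteristic polynomial, algebraic multiplicity of λ = 6 is 4. From dim ker(T − (6)·I) = 2, there are exactly 2 Jordan blocks for λ = 6.
Step 2 — from the minimal polynomial, the factor (x − 6)^3 tells us the largest block for λ = 6 has size 3.
Step 3 — with total size 4, 2 blocks, and largest block 3, the block sizes (in nonincreasing order) are [3, 1].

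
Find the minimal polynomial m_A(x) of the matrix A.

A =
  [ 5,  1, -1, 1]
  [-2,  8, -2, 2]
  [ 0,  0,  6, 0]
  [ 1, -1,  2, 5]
x^3 - 18*x^2 + 108*x - 216

The characteristic polynomial is χ_A(x) = (x - 6)^4, so the eigenvalues are known. The minimal polynomial is
  m_A(x) = Π_λ (x − λ)^{k_λ}
where k_λ is the size of the *largest* Jordan block for λ (equivalently, the smallest k with (A − λI)^k v = 0 for every generalised eigenvector v of λ).

  λ = 6: largest Jordan block has size 3, contributing (x − 6)^3

So m_A(x) = (x - 6)^3 = x^3 - 18*x^2 + 108*x - 216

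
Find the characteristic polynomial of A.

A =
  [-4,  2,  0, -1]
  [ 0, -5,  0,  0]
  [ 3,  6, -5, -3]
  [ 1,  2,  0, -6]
x^4 + 20*x^3 + 150*x^2 + 500*x + 625

Expanding det(x·I − A) (e.g. by cofactor expansion or by noting that A is similar to its Jordan form J, which has the same characteristic polynomial as A) gives
  χ_A(x) = x^4 + 20*x^3 + 150*x^2 + 500*x + 625
which factors as (x + 5)^4. The eigenvalues (with algebraic multiplicities) are λ = -5 with multiplicity 4.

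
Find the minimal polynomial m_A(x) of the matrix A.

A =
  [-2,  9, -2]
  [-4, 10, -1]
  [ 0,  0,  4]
x^3 - 12*x^2 + 48*x - 64

The characteristic polynomial is χ_A(x) = (x - 4)^3, so the eigenvalues are known. The minimal polynomial is
  m_A(x) = Π_λ (x − λ)^{k_λ}
where k_λ is the size of the *largest* Jordan block for λ (equivalently, the smallest k with (A − λI)^k v = 0 for every generalised eigenvector v of λ).

  λ = 4: largest Jordan block has size 3, contributing (x − 4)^3

So m_A(x) = (x - 4)^3 = x^3 - 12*x^2 + 48*x - 64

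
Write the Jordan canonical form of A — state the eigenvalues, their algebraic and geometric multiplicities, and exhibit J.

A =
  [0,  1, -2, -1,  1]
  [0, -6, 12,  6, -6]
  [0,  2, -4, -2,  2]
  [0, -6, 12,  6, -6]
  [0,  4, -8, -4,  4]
J_2(0) ⊕ J_1(0) ⊕ J_1(0) ⊕ J_1(0)

The characteristic polynomial is
  det(x·I − A) = x^5

Eigenvalues and multiplicities (the geometric multiplicity of λ is n − rank(A − λI), which equals the number of Jordan blocks for λ):
  λ = 0: algebraic multiplicity = 5, geometric multiplicity = 4

Determining the block sizes for each eigenvalue:
  λ = 0: 4 blocks summing to 5 forces exactly one block of size 2 and the rest size 1 → block sizes [2, 1, 1, 1]

Assembling the blocks gives a Jordan form
J =
  [0, 1, 0, 0, 0]
  [0, 0, 0, 0, 0]
  [0, 0, 0, 0, 0]
  [0, 0, 0, 0, 0]
  [0, 0, 0, 0, 0]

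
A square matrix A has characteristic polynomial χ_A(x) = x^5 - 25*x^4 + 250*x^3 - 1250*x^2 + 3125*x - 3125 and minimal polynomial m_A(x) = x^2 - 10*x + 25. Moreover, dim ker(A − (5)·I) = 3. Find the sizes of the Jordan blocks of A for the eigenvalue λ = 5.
Block sizes for λ = 5: [2, 2, 1]

Step 1 — from the characteristic polynomial, algebraic multiplicity of λ = 5 is 5. From dim ker(A − (5)·I) = 3, there are exactly 3 Jordan blocks for λ = 5.
Step 2 — from the minimal polynomial, the factor (x − 5)^2 tells us the largest block for λ = 5 has size 2.
Step 3 — with total size 5, 3 blocks, and largest block 2, the block sizes (in nonincreasing order) are [2, 2, 1].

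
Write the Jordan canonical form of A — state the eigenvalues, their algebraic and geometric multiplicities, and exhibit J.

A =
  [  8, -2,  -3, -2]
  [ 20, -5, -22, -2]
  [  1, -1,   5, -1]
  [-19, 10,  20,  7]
J_1(-3) ⊕ J_3(6)

The characteristic polynomial is
  det(x·I − A) = x^4 - 15*x^3 + 54*x^2 + 108*x - 648 = (x - 6)^3*(x + 3)

Eigenvalues and multiplicities (the geometric multiplicity of λ is n − rank(A − λI), which equals the number of Jordan blocks for λ):
  λ = -3: algebraic multiplicity = 1, geometric multiplicity = 1
  λ = 6: algebraic multiplicity = 3, geometric multiplicity = 1

Determining the block sizes for each eigenvalue:
  λ = -3: one block (gm = 1), so the single block has size am = 1 → block sizes [1]
  λ = 6: one block (gm = 1), so the single block has size am = 3 → block sizes [3]

Assembling the blocks gives a Jordan form
J =
  [-3, 0, 0, 0]
  [ 0, 6, 1, 0]
  [ 0, 0, 6, 1]
  [ 0, 0, 0, 6]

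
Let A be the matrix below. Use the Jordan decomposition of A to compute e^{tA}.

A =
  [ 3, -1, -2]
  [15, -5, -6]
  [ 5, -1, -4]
e^{tA} =
  [5*t*exp(-2*t) + exp(-2*t), -t*exp(-2*t), -2*t*exp(-2*t)]
  [15*t*exp(-2*t), -3*t*exp(-2*t) + exp(-2*t), -6*t*exp(-2*t)]
  [5*t*exp(-2*t), -t*exp(-2*t), -2*t*exp(-2*t) + exp(-2*t)]

Strategy: write A = P · J · P⁻¹ where J is a Jordan canonical form, so e^{tA} = P · e^{tJ} · P⁻¹, and e^{tJ} can be computed block-by-block.

A has Jordan form
J =
  [-2,  1,  0]
  [ 0, -2,  0]
  [ 0,  0, -2]
(up to reordering of blocks).

Per-block formulas:
  For a 2×2 Jordan block J_2(-2): exp(t · J_2(-2)) = e^(-2t)·(I + t·N), where N is the 2×2 nilpotent shift.
  For a 1×1 block at λ = -2: exp(t · [-2]) = [e^(-2t)].

After assembling e^{tJ} and conjugating by P, we get:

e^{tA} =
  [5*t*exp(-2*t) + exp(-2*t), -t*exp(-2*t), -2*t*exp(-2*t)]
  [15*t*exp(-2*t), -3*t*exp(-2*t) + exp(-2*t), -6*t*exp(-2*t)]
  [5*t*exp(-2*t), -t*exp(-2*t), -2*t*exp(-2*t) + exp(-2*t)]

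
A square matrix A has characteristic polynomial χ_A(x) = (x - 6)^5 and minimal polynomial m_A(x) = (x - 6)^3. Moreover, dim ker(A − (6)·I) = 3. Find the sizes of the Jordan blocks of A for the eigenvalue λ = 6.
Block sizes for λ = 6: [3, 1, 1]

Step 1 — from the characteristic polynomial, algebraic multiplicity of λ = 6 is 5. From dim ker(A − (6)·I) = 3, there are exactly 3 Jordan blocks for λ = 6.
Step 2 — from the minimal polynomial, the factor (x − 6)^3 tells us the largest block for λ = 6 has size 3.
Step 3 — with total size 5, 3 blocks, and largest block 3, the block sizes (in nonincreasing order) are [3, 1, 1].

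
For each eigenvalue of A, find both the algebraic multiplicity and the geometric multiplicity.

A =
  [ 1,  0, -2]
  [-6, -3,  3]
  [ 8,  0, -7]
λ = -3: alg = 3, geom = 2

Step 1 — factor the characteristic polynomial to read off the algebraic multiplicities:
  χ_A(x) = (x + 3)^3

Step 2 — compute geometric multiplicities via the rank-nullity identity g(λ) = n − rank(A − λI):
  rank(A − (-3)·I) = 1, so dim ker(A − (-3)·I) = n − 1 = 2

Summary:
  λ = -3: algebraic multiplicity = 3, geometric multiplicity = 2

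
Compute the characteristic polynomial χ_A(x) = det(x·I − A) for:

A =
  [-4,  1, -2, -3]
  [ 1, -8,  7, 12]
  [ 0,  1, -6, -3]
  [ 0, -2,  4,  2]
x^4 + 16*x^3 + 96*x^2 + 256*x + 256

Expanding det(x·I − A) (e.g. by cofactor expansion or by noting that A is similar to its Jordan form J, which has the same characteristic polynomial as A) gives
  χ_A(x) = x^4 + 16*x^3 + 96*x^2 + 256*x + 256
which factors as (x + 4)^4. The eigenvalues (with algebraic multiplicities) are λ = -4 with multiplicity 4.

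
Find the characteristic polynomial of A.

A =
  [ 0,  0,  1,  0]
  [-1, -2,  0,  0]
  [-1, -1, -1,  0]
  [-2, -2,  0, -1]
x^4 + 4*x^3 + 6*x^2 + 4*x + 1

Expanding det(x·I − A) (e.g. by cofactor expansion or by noting that A is similar to its Jordan form J, which has the same characteristic polynomial as A) gives
  χ_A(x) = x^4 + 4*x^3 + 6*x^2 + 4*x + 1
which factors as (x + 1)^4. The eigenvalues (with algebraic multiplicities) are λ = -1 with multiplicity 4.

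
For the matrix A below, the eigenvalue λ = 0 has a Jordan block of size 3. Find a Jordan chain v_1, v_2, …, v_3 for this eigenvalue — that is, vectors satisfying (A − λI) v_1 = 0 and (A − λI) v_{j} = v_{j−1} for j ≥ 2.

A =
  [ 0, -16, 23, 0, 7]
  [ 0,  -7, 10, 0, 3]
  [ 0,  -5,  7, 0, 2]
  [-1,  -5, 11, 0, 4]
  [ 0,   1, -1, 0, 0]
A Jordan chain for λ = 0 of length 3:
v_1 = (4, 2, 2, 0, -2)ᵀ
v_2 = (-16, -7, -5, -5, 1)ᵀ
v_3 = (0, 1, 0, 0, 0)ᵀ

Let N = A − (0)·I. We want v_3 with N^3 v_3 = 0 but N^2 v_3 ≠ 0; then v_{j-1} := N · v_j for j = 3, …, 2.

Pick v_3 = (0, 1, 0, 0, 0)ᵀ.
Then v_2 = N · v_3 = (-16, -7, -5, -5, 1)ᵀ.
Then v_1 = N · v_2 = (4, 2, 2, 0, -2)ᵀ.

Sanity check: (A − (0)·I) v_1 = (0, 0, 0, 0, 0)ᵀ = 0. ✓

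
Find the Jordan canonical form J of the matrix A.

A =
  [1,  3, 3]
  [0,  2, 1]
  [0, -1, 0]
J_2(1) ⊕ J_1(1)

The characteristic polynomial is
  det(x·I − A) = x^3 - 3*x^2 + 3*x - 1 = (x - 1)^3

Eigenvalues and multiplicities (the geometric multiplicity of λ is n − rank(A − λI), which equals the number of Jordan blocks for λ):
  λ = 1: algebraic multiplicity = 3, geometric multiplicity = 2

Determining the block sizes for each eigenvalue:
  λ = 1: 2 blocks summing to 3 forces exactly one block of size 2 and the rest size 1 → block sizes [2, 1]

Assembling the blocks gives a Jordan form
J =
  [1, 1, 0]
  [0, 1, 0]
  [0, 0, 1]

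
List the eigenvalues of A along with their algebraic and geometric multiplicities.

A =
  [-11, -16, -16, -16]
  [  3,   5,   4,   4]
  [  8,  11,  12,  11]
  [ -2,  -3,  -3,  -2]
λ = 1: alg = 4, geom = 2

Step 1 — factor the characteristic polynomial to read off the algebraic multiplicities:
  χ_A(x) = (x - 1)^4

Step 2 — compute geometric multiplicities via the rank-nullity identity g(λ) = n − rank(A − λI):
  rank(A − (1)·I) = 2, so dim ker(A − (1)·I) = n − 2 = 2

Summary:
  λ = 1: algebraic multiplicity = 4, geometric multiplicity = 2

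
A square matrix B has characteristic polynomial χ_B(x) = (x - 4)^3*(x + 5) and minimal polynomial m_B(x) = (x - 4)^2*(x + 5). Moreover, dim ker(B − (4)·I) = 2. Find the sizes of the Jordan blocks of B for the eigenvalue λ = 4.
Block sizes for λ = 4: [2, 1]

Step 1 — from the characteristic polynomial, algebraic multiplicity of λ = 4 is 3. From dim ker(B − (4)·I) = 2, there are exactly 2 Jordan blocks for λ = 4.
Step 2 — from the minimal polynomial, the factor (x − 4)^2 tells us the largest block for λ = 4 has size 2.
Step 3 — with total size 3, 2 blocks, and largest block 2, the block sizes (in nonincreasing order) are [2, 1].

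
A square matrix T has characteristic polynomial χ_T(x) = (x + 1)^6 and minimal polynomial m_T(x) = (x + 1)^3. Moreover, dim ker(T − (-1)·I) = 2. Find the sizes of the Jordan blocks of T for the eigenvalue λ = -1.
Block sizes for λ = -1: [3, 3]

Step 1 — from the characteristic polynomial, algebraic multiplicity of λ = -1 is 6. From dim ker(T − (-1)·I) = 2, there are exactly 2 Jordan blocks for λ = -1.
Step 2 — from the minimal polynomial, the factor (x + 1)^3 tells us the largest block for λ = -1 has size 3.
Step 3 — with total size 6, 2 blocks, and largest block 3, the block sizes (in nonincreasing order) are [3, 3].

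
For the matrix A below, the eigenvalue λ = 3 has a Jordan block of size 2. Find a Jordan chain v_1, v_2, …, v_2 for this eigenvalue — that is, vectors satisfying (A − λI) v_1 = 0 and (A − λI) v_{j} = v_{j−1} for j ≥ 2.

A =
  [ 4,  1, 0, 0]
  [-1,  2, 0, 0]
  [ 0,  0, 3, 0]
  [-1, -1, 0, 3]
A Jordan chain for λ = 3 of length 2:
v_1 = (1, -1, 0, -1)ᵀ
v_2 = (1, 0, 0, 0)ᵀ

Let N = A − (3)·I. We want v_2 with N^2 v_2 = 0 but N^1 v_2 ≠ 0; then v_{j-1} := N · v_j for j = 2, …, 2.

Pick v_2 = (1, 0, 0, 0)ᵀ.
Then v_1 = N · v_2 = (1, -1, 0, -1)ᵀ.

Sanity check: (A − (3)·I) v_1 = (0, 0, 0, 0)ᵀ = 0. ✓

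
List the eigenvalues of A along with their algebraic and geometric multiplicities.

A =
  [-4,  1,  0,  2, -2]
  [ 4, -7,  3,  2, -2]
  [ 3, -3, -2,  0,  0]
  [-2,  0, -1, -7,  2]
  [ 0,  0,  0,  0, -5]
λ = -5: alg = 5, geom = 3

Step 1 — factor the characteristic polynomial to read off the algebraic multiplicities:
  χ_A(x) = (x + 5)^5

Step 2 — compute geometric multiplicities via the rank-nullity identity g(λ) = n − rank(A − λI):
  rank(A − (-5)·I) = 2, so dim ker(A − (-5)·I) = n − 2 = 3

Summary:
  λ = -5: algebraic multiplicity = 5, geometric multiplicity = 3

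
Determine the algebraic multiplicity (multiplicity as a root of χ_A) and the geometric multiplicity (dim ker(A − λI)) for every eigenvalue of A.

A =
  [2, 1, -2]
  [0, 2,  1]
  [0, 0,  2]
λ = 2: alg = 3, geom = 1

Step 1 — factor the characteristic polynomial to read off the algebraic multiplicities:
  χ_A(x) = (x - 2)^3

Step 2 — compute geometric multiplicities via the rank-nullity identity g(λ) = n − rank(A − λI):
  rank(A − (2)·I) = 2, so dim ker(A − (2)·I) = n − 2 = 1

Summary:
  λ = 2: algebraic multiplicity = 3, geometric multiplicity = 1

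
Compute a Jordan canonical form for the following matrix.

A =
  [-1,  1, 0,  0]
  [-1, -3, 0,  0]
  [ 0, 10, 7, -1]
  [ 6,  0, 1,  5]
J_2(-2) ⊕ J_2(6)

The characteristic polynomial is
  det(x·I − A) = x^4 - 8*x^3 - 8*x^2 + 96*x + 144 = (x - 6)^2*(x + 2)^2

Eigenvalues and multiplicities (the geometric multiplicity of λ is n − rank(A − λI), which equals the number of Jordan blocks for λ):
  λ = -2: algebraic multiplicity = 2, geometric multiplicity = 1
  λ = 6: algebraic multiplicity = 2, geometric multiplicity = 1

Determining the block sizes for each eigenvalue:
  λ = -2: one block (gm = 1), so the single block has size am = 2 → block sizes [2]
  λ = 6: one block (gm = 1), so the single block has size am = 2 → block sizes [2]

Assembling the blocks gives a Jordan form
J =
  [-2,  1, 0, 0]
  [ 0, -2, 0, 0]
  [ 0,  0, 6, 1]
  [ 0,  0, 0, 6]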